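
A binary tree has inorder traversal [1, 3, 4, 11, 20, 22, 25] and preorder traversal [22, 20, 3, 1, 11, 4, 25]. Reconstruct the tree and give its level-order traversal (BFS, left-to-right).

Inorder:  [1, 3, 4, 11, 20, 22, 25]
Preorder: [22, 20, 3, 1, 11, 4, 25]
Algorithm: preorder visits root first, so consume preorder in order;
for each root, split the current inorder slice at that value into
left-subtree inorder and right-subtree inorder, then recurse.
Recursive splits:
  root=22; inorder splits into left=[1, 3, 4, 11, 20], right=[25]
  root=20; inorder splits into left=[1, 3, 4, 11], right=[]
  root=3; inorder splits into left=[1], right=[4, 11]
  root=1; inorder splits into left=[], right=[]
  root=11; inorder splits into left=[4], right=[]
  root=4; inorder splits into left=[], right=[]
  root=25; inorder splits into left=[], right=[]
Reconstructed level-order: [22, 20, 25, 3, 1, 11, 4]


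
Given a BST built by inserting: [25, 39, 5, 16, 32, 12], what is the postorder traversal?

Tree insertion order: [25, 39, 5, 16, 32, 12]
Tree (level-order array): [25, 5, 39, None, 16, 32, None, 12]
Postorder traversal: [12, 16, 5, 32, 39, 25]


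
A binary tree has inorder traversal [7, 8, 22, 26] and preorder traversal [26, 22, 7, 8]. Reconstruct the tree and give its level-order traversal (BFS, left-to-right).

Inorder:  [7, 8, 22, 26]
Preorder: [26, 22, 7, 8]
Algorithm: preorder visits root first, so consume preorder in order;
for each root, split the current inorder slice at that value into
left-subtree inorder and right-subtree inorder, then recurse.
Recursive splits:
  root=26; inorder splits into left=[7, 8, 22], right=[]
  root=22; inorder splits into left=[7, 8], right=[]
  root=7; inorder splits into left=[], right=[8]
  root=8; inorder splits into left=[], right=[]
Reconstructed level-order: [26, 22, 7, 8]


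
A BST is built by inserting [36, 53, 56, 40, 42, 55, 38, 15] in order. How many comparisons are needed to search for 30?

Search path for 30: 36 -> 15
Found: False
Comparisons: 2


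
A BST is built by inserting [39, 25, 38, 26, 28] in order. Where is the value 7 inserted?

Starting tree (level order): [39, 25, None, None, 38, 26, None, None, 28]
Insertion path: 39 -> 25
Result: insert 7 as left child of 25
Final tree (level order): [39, 25, None, 7, 38, None, None, 26, None, None, 28]


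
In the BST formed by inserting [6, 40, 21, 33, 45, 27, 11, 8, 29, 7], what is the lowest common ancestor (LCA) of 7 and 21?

Tree insertion order: [6, 40, 21, 33, 45, 27, 11, 8, 29, 7]
Tree (level-order array): [6, None, 40, 21, 45, 11, 33, None, None, 8, None, 27, None, 7, None, None, 29]
In a BST, the LCA of p=7, q=21 is the first node v on the
root-to-leaf path with p <= v <= q (go left if both < v, right if both > v).
Walk from root:
  at 6: both 7 and 21 > 6, go right
  at 40: both 7 and 21 < 40, go left
  at 21: 7 <= 21 <= 21, this is the LCA
LCA = 21


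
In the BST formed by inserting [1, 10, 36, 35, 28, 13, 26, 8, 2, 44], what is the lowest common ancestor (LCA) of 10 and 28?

Tree insertion order: [1, 10, 36, 35, 28, 13, 26, 8, 2, 44]
Tree (level-order array): [1, None, 10, 8, 36, 2, None, 35, 44, None, None, 28, None, None, None, 13, None, None, 26]
In a BST, the LCA of p=10, q=28 is the first node v on the
root-to-leaf path with p <= v <= q (go left if both < v, right if both > v).
Walk from root:
  at 1: both 10 and 28 > 1, go right
  at 10: 10 <= 10 <= 28, this is the LCA
LCA = 10


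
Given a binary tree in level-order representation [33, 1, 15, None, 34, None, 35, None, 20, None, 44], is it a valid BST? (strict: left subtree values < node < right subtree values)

Level-order array: [33, 1, 15, None, 34, None, 35, None, 20, None, 44]
Validate using subtree bounds (lo, hi): at each node, require lo < value < hi,
then recurse left with hi=value and right with lo=value.
Preorder trace (stopping at first violation):
  at node 33 with bounds (-inf, +inf): OK
  at node 1 with bounds (-inf, 33): OK
  at node 34 with bounds (1, 33): VIOLATION
Node 34 violates its bound: not (1 < 34 < 33).
Result: Not a valid BST


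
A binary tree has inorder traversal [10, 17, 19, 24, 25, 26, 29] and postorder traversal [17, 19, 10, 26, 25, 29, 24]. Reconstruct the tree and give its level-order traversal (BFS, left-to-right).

Inorder:   [10, 17, 19, 24, 25, 26, 29]
Postorder: [17, 19, 10, 26, 25, 29, 24]
Algorithm: postorder visits root last, so walk postorder right-to-left;
each value is the root of the current inorder slice — split it at that
value, recurse on the right subtree first, then the left.
Recursive splits:
  root=24; inorder splits into left=[10, 17, 19], right=[25, 26, 29]
  root=29; inorder splits into left=[25, 26], right=[]
  root=25; inorder splits into left=[], right=[26]
  root=26; inorder splits into left=[], right=[]
  root=10; inorder splits into left=[], right=[17, 19]
  root=19; inorder splits into left=[17], right=[]
  root=17; inorder splits into left=[], right=[]
Reconstructed level-order: [24, 10, 29, 19, 25, 17, 26]


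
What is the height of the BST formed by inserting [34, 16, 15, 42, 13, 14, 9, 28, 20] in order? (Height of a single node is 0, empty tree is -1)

Insertion order: [34, 16, 15, 42, 13, 14, 9, 28, 20]
Tree (level-order array): [34, 16, 42, 15, 28, None, None, 13, None, 20, None, 9, 14]
Compute height bottom-up (empty subtree = -1):
  height(9) = 1 + max(-1, -1) = 0
  height(14) = 1 + max(-1, -1) = 0
  height(13) = 1 + max(0, 0) = 1
  height(15) = 1 + max(1, -1) = 2
  height(20) = 1 + max(-1, -1) = 0
  height(28) = 1 + max(0, -1) = 1
  height(16) = 1 + max(2, 1) = 3
  height(42) = 1 + max(-1, -1) = 0
  height(34) = 1 + max(3, 0) = 4
Height = 4


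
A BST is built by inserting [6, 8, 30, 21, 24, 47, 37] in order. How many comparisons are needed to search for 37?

Search path for 37: 6 -> 8 -> 30 -> 47 -> 37
Found: True
Comparisons: 5


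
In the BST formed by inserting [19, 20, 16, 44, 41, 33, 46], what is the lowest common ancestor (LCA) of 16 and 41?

Tree insertion order: [19, 20, 16, 44, 41, 33, 46]
Tree (level-order array): [19, 16, 20, None, None, None, 44, 41, 46, 33]
In a BST, the LCA of p=16, q=41 is the first node v on the
root-to-leaf path with p <= v <= q (go left if both < v, right if both > v).
Walk from root:
  at 19: 16 <= 19 <= 41, this is the LCA
LCA = 19


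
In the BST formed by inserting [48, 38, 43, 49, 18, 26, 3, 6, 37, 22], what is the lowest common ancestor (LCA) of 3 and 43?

Tree insertion order: [48, 38, 43, 49, 18, 26, 3, 6, 37, 22]
Tree (level-order array): [48, 38, 49, 18, 43, None, None, 3, 26, None, None, None, 6, 22, 37]
In a BST, the LCA of p=3, q=43 is the first node v on the
root-to-leaf path with p <= v <= q (go left if both < v, right if both > v).
Walk from root:
  at 48: both 3 and 43 < 48, go left
  at 38: 3 <= 38 <= 43, this is the LCA
LCA = 38


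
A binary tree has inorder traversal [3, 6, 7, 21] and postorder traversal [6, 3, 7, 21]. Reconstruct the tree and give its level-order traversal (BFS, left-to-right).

Inorder:   [3, 6, 7, 21]
Postorder: [6, 3, 7, 21]
Algorithm: postorder visits root last, so walk postorder right-to-left;
each value is the root of the current inorder slice — split it at that
value, recurse on the right subtree first, then the left.
Recursive splits:
  root=21; inorder splits into left=[3, 6, 7], right=[]
  root=7; inorder splits into left=[3, 6], right=[]
  root=3; inorder splits into left=[], right=[6]
  root=6; inorder splits into left=[], right=[]
Reconstructed level-order: [21, 7, 3, 6]


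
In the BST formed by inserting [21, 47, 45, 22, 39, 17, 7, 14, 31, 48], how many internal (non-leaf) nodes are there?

Tree built from: [21, 47, 45, 22, 39, 17, 7, 14, 31, 48]
Tree (level-order array): [21, 17, 47, 7, None, 45, 48, None, 14, 22, None, None, None, None, None, None, 39, 31]
Rule: An internal node has at least one child.
Per-node child counts:
  node 21: 2 child(ren)
  node 17: 1 child(ren)
  node 7: 1 child(ren)
  node 14: 0 child(ren)
  node 47: 2 child(ren)
  node 45: 1 child(ren)
  node 22: 1 child(ren)
  node 39: 1 child(ren)
  node 31: 0 child(ren)
  node 48: 0 child(ren)
Matching nodes: [21, 17, 7, 47, 45, 22, 39]
Count of internal (non-leaf) nodes: 7


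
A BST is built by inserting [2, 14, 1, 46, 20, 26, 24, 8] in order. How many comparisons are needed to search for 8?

Search path for 8: 2 -> 14 -> 8
Found: True
Comparisons: 3


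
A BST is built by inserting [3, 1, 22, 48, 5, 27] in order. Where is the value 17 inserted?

Starting tree (level order): [3, 1, 22, None, None, 5, 48, None, None, 27]
Insertion path: 3 -> 22 -> 5
Result: insert 17 as right child of 5
Final tree (level order): [3, 1, 22, None, None, 5, 48, None, 17, 27]


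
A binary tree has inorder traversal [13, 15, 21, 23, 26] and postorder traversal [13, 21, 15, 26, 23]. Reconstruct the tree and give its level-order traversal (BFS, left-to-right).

Inorder:   [13, 15, 21, 23, 26]
Postorder: [13, 21, 15, 26, 23]
Algorithm: postorder visits root last, so walk postorder right-to-left;
each value is the root of the current inorder slice — split it at that
value, recurse on the right subtree first, then the left.
Recursive splits:
  root=23; inorder splits into left=[13, 15, 21], right=[26]
  root=26; inorder splits into left=[], right=[]
  root=15; inorder splits into left=[13], right=[21]
  root=21; inorder splits into left=[], right=[]
  root=13; inorder splits into left=[], right=[]
Reconstructed level-order: [23, 15, 26, 13, 21]


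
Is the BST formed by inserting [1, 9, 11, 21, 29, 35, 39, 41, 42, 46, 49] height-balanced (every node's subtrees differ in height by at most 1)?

Tree (level-order array): [1, None, 9, None, 11, None, 21, None, 29, None, 35, None, 39, None, 41, None, 42, None, 46, None, 49]
Definition: a tree is height-balanced if, at every node, |h(left) - h(right)| <= 1 (empty subtree has height -1).
Bottom-up per-node check:
  node 49: h_left=-1, h_right=-1, diff=0 [OK], height=0
  node 46: h_left=-1, h_right=0, diff=1 [OK], height=1
  node 42: h_left=-1, h_right=1, diff=2 [FAIL (|-1-1|=2 > 1)], height=2
  node 41: h_left=-1, h_right=2, diff=3 [FAIL (|-1-2|=3 > 1)], height=3
  node 39: h_left=-1, h_right=3, diff=4 [FAIL (|-1-3|=4 > 1)], height=4
  node 35: h_left=-1, h_right=4, diff=5 [FAIL (|-1-4|=5 > 1)], height=5
  node 29: h_left=-1, h_right=5, diff=6 [FAIL (|-1-5|=6 > 1)], height=6
  node 21: h_left=-1, h_right=6, diff=7 [FAIL (|-1-6|=7 > 1)], height=7
  node 11: h_left=-1, h_right=7, diff=8 [FAIL (|-1-7|=8 > 1)], height=8
  node 9: h_left=-1, h_right=8, diff=9 [FAIL (|-1-8|=9 > 1)], height=9
  node 1: h_left=-1, h_right=9, diff=10 [FAIL (|-1-9|=10 > 1)], height=10
Node 42 violates the condition: |-1 - 1| = 2 > 1.
Result: Not balanced


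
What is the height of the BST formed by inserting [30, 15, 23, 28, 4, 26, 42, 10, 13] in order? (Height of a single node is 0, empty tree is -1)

Insertion order: [30, 15, 23, 28, 4, 26, 42, 10, 13]
Tree (level-order array): [30, 15, 42, 4, 23, None, None, None, 10, None, 28, None, 13, 26]
Compute height bottom-up (empty subtree = -1):
  height(13) = 1 + max(-1, -1) = 0
  height(10) = 1 + max(-1, 0) = 1
  height(4) = 1 + max(-1, 1) = 2
  height(26) = 1 + max(-1, -1) = 0
  height(28) = 1 + max(0, -1) = 1
  height(23) = 1 + max(-1, 1) = 2
  height(15) = 1 + max(2, 2) = 3
  height(42) = 1 + max(-1, -1) = 0
  height(30) = 1 + max(3, 0) = 4
Height = 4


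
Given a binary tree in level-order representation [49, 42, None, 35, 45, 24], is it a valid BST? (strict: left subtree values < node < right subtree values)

Level-order array: [49, 42, None, 35, 45, 24]
Validate using subtree bounds (lo, hi): at each node, require lo < value < hi,
then recurse left with hi=value and right with lo=value.
Preorder trace (stopping at first violation):
  at node 49 with bounds (-inf, +inf): OK
  at node 42 with bounds (-inf, 49): OK
  at node 35 with bounds (-inf, 42): OK
  at node 24 with bounds (-inf, 35): OK
  at node 45 with bounds (42, 49): OK
No violation found at any node.
Result: Valid BST


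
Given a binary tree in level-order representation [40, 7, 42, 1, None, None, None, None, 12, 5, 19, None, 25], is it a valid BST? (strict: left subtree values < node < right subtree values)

Level-order array: [40, 7, 42, 1, None, None, None, None, 12, 5, 19, None, 25]
Validate using subtree bounds (lo, hi): at each node, require lo < value < hi,
then recurse left with hi=value and right with lo=value.
Preorder trace (stopping at first violation):
  at node 40 with bounds (-inf, +inf): OK
  at node 7 with bounds (-inf, 40): OK
  at node 1 with bounds (-inf, 7): OK
  at node 12 with bounds (1, 7): VIOLATION
Node 12 violates its bound: not (1 < 12 < 7).
Result: Not a valid BST


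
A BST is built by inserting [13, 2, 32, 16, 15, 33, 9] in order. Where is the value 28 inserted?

Starting tree (level order): [13, 2, 32, None, 9, 16, 33, None, None, 15]
Insertion path: 13 -> 32 -> 16
Result: insert 28 as right child of 16
Final tree (level order): [13, 2, 32, None, 9, 16, 33, None, None, 15, 28]


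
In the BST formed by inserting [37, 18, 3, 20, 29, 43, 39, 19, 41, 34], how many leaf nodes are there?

Tree built from: [37, 18, 3, 20, 29, 43, 39, 19, 41, 34]
Tree (level-order array): [37, 18, 43, 3, 20, 39, None, None, None, 19, 29, None, 41, None, None, None, 34]
Rule: A leaf has 0 children.
Per-node child counts:
  node 37: 2 child(ren)
  node 18: 2 child(ren)
  node 3: 0 child(ren)
  node 20: 2 child(ren)
  node 19: 0 child(ren)
  node 29: 1 child(ren)
  node 34: 0 child(ren)
  node 43: 1 child(ren)
  node 39: 1 child(ren)
  node 41: 0 child(ren)
Matching nodes: [3, 19, 34, 41]
Count of leaf nodes: 4


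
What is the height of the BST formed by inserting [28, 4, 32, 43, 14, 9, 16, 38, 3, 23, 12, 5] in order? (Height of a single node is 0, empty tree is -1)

Insertion order: [28, 4, 32, 43, 14, 9, 16, 38, 3, 23, 12, 5]
Tree (level-order array): [28, 4, 32, 3, 14, None, 43, None, None, 9, 16, 38, None, 5, 12, None, 23]
Compute height bottom-up (empty subtree = -1):
  height(3) = 1 + max(-1, -1) = 0
  height(5) = 1 + max(-1, -1) = 0
  height(12) = 1 + max(-1, -1) = 0
  height(9) = 1 + max(0, 0) = 1
  height(23) = 1 + max(-1, -1) = 0
  height(16) = 1 + max(-1, 0) = 1
  height(14) = 1 + max(1, 1) = 2
  height(4) = 1 + max(0, 2) = 3
  height(38) = 1 + max(-1, -1) = 0
  height(43) = 1 + max(0, -1) = 1
  height(32) = 1 + max(-1, 1) = 2
  height(28) = 1 + max(3, 2) = 4
Height = 4


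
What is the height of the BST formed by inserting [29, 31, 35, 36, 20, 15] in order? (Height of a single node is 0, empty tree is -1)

Insertion order: [29, 31, 35, 36, 20, 15]
Tree (level-order array): [29, 20, 31, 15, None, None, 35, None, None, None, 36]
Compute height bottom-up (empty subtree = -1):
  height(15) = 1 + max(-1, -1) = 0
  height(20) = 1 + max(0, -1) = 1
  height(36) = 1 + max(-1, -1) = 0
  height(35) = 1 + max(-1, 0) = 1
  height(31) = 1 + max(-1, 1) = 2
  height(29) = 1 + max(1, 2) = 3
Height = 3


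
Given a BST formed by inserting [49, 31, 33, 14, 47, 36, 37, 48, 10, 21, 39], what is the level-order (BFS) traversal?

Tree insertion order: [49, 31, 33, 14, 47, 36, 37, 48, 10, 21, 39]
Tree (level-order array): [49, 31, None, 14, 33, 10, 21, None, 47, None, None, None, None, 36, 48, None, 37, None, None, None, 39]
BFS from the root, enqueuing left then right child of each popped node:
  queue [49] -> pop 49, enqueue [31], visited so far: [49]
  queue [31] -> pop 31, enqueue [14, 33], visited so far: [49, 31]
  queue [14, 33] -> pop 14, enqueue [10, 21], visited so far: [49, 31, 14]
  queue [33, 10, 21] -> pop 33, enqueue [47], visited so far: [49, 31, 14, 33]
  queue [10, 21, 47] -> pop 10, enqueue [none], visited so far: [49, 31, 14, 33, 10]
  queue [21, 47] -> pop 21, enqueue [none], visited so far: [49, 31, 14, 33, 10, 21]
  queue [47] -> pop 47, enqueue [36, 48], visited so far: [49, 31, 14, 33, 10, 21, 47]
  queue [36, 48] -> pop 36, enqueue [37], visited so far: [49, 31, 14, 33, 10, 21, 47, 36]
  queue [48, 37] -> pop 48, enqueue [none], visited so far: [49, 31, 14, 33, 10, 21, 47, 36, 48]
  queue [37] -> pop 37, enqueue [39], visited so far: [49, 31, 14, 33, 10, 21, 47, 36, 48, 37]
  queue [39] -> pop 39, enqueue [none], visited so far: [49, 31, 14, 33, 10, 21, 47, 36, 48, 37, 39]
Result: [49, 31, 14, 33, 10, 21, 47, 36, 48, 37, 39]


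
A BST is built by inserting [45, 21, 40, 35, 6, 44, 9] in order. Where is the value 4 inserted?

Starting tree (level order): [45, 21, None, 6, 40, None, 9, 35, 44]
Insertion path: 45 -> 21 -> 6
Result: insert 4 as left child of 6
Final tree (level order): [45, 21, None, 6, 40, 4, 9, 35, 44]


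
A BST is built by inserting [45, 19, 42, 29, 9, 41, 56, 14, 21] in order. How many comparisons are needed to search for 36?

Search path for 36: 45 -> 19 -> 42 -> 29 -> 41
Found: False
Comparisons: 5


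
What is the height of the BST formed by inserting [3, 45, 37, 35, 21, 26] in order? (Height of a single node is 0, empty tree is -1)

Insertion order: [3, 45, 37, 35, 21, 26]
Tree (level-order array): [3, None, 45, 37, None, 35, None, 21, None, None, 26]
Compute height bottom-up (empty subtree = -1):
  height(26) = 1 + max(-1, -1) = 0
  height(21) = 1 + max(-1, 0) = 1
  height(35) = 1 + max(1, -1) = 2
  height(37) = 1 + max(2, -1) = 3
  height(45) = 1 + max(3, -1) = 4
  height(3) = 1 + max(-1, 4) = 5
Height = 5


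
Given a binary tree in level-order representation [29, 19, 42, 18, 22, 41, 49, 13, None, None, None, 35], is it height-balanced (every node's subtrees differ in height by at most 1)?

Tree (level-order array): [29, 19, 42, 18, 22, 41, 49, 13, None, None, None, 35]
Definition: a tree is height-balanced if, at every node, |h(left) - h(right)| <= 1 (empty subtree has height -1).
Bottom-up per-node check:
  node 13: h_left=-1, h_right=-1, diff=0 [OK], height=0
  node 18: h_left=0, h_right=-1, diff=1 [OK], height=1
  node 22: h_left=-1, h_right=-1, diff=0 [OK], height=0
  node 19: h_left=1, h_right=0, diff=1 [OK], height=2
  node 35: h_left=-1, h_right=-1, diff=0 [OK], height=0
  node 41: h_left=0, h_right=-1, diff=1 [OK], height=1
  node 49: h_left=-1, h_right=-1, diff=0 [OK], height=0
  node 42: h_left=1, h_right=0, diff=1 [OK], height=2
  node 29: h_left=2, h_right=2, diff=0 [OK], height=3
All nodes satisfy the balance condition.
Result: Balanced


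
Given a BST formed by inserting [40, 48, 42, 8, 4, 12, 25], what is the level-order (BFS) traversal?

Tree insertion order: [40, 48, 42, 8, 4, 12, 25]
Tree (level-order array): [40, 8, 48, 4, 12, 42, None, None, None, None, 25]
BFS from the root, enqueuing left then right child of each popped node:
  queue [40] -> pop 40, enqueue [8, 48], visited so far: [40]
  queue [8, 48] -> pop 8, enqueue [4, 12], visited so far: [40, 8]
  queue [48, 4, 12] -> pop 48, enqueue [42], visited so far: [40, 8, 48]
  queue [4, 12, 42] -> pop 4, enqueue [none], visited so far: [40, 8, 48, 4]
  queue [12, 42] -> pop 12, enqueue [25], visited so far: [40, 8, 48, 4, 12]
  queue [42, 25] -> pop 42, enqueue [none], visited so far: [40, 8, 48, 4, 12, 42]
  queue [25] -> pop 25, enqueue [none], visited so far: [40, 8, 48, 4, 12, 42, 25]
Result: [40, 8, 48, 4, 12, 42, 25]


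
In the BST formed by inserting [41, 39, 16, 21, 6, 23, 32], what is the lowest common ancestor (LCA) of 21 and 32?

Tree insertion order: [41, 39, 16, 21, 6, 23, 32]
Tree (level-order array): [41, 39, None, 16, None, 6, 21, None, None, None, 23, None, 32]
In a BST, the LCA of p=21, q=32 is the first node v on the
root-to-leaf path with p <= v <= q (go left if both < v, right if both > v).
Walk from root:
  at 41: both 21 and 32 < 41, go left
  at 39: both 21 and 32 < 39, go left
  at 16: both 21 and 32 > 16, go right
  at 21: 21 <= 21 <= 32, this is the LCA
LCA = 21


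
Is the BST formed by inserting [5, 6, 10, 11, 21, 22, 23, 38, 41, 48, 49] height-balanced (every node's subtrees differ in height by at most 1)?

Tree (level-order array): [5, None, 6, None, 10, None, 11, None, 21, None, 22, None, 23, None, 38, None, 41, None, 48, None, 49]
Definition: a tree is height-balanced if, at every node, |h(left) - h(right)| <= 1 (empty subtree has height -1).
Bottom-up per-node check:
  node 49: h_left=-1, h_right=-1, diff=0 [OK], height=0
  node 48: h_left=-1, h_right=0, diff=1 [OK], height=1
  node 41: h_left=-1, h_right=1, diff=2 [FAIL (|-1-1|=2 > 1)], height=2
  node 38: h_left=-1, h_right=2, diff=3 [FAIL (|-1-2|=3 > 1)], height=3
  node 23: h_left=-1, h_right=3, diff=4 [FAIL (|-1-3|=4 > 1)], height=4
  node 22: h_left=-1, h_right=4, diff=5 [FAIL (|-1-4|=5 > 1)], height=5
  node 21: h_left=-1, h_right=5, diff=6 [FAIL (|-1-5|=6 > 1)], height=6
  node 11: h_left=-1, h_right=6, diff=7 [FAIL (|-1-6|=7 > 1)], height=7
  node 10: h_left=-1, h_right=7, diff=8 [FAIL (|-1-7|=8 > 1)], height=8
  node 6: h_left=-1, h_right=8, diff=9 [FAIL (|-1-8|=9 > 1)], height=9
  node 5: h_left=-1, h_right=9, diff=10 [FAIL (|-1-9|=10 > 1)], height=10
Node 41 violates the condition: |-1 - 1| = 2 > 1.
Result: Not balanced


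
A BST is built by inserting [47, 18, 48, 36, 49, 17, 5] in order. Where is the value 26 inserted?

Starting tree (level order): [47, 18, 48, 17, 36, None, 49, 5]
Insertion path: 47 -> 18 -> 36
Result: insert 26 as left child of 36
Final tree (level order): [47, 18, 48, 17, 36, None, 49, 5, None, 26]


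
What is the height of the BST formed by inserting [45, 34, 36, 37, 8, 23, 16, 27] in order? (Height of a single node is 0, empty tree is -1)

Insertion order: [45, 34, 36, 37, 8, 23, 16, 27]
Tree (level-order array): [45, 34, None, 8, 36, None, 23, None, 37, 16, 27]
Compute height bottom-up (empty subtree = -1):
  height(16) = 1 + max(-1, -1) = 0
  height(27) = 1 + max(-1, -1) = 0
  height(23) = 1 + max(0, 0) = 1
  height(8) = 1 + max(-1, 1) = 2
  height(37) = 1 + max(-1, -1) = 0
  height(36) = 1 + max(-1, 0) = 1
  height(34) = 1 + max(2, 1) = 3
  height(45) = 1 + max(3, -1) = 4
Height = 4


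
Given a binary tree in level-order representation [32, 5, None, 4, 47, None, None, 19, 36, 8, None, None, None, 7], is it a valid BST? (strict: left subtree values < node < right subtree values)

Level-order array: [32, 5, None, 4, 47, None, None, 19, 36, 8, None, None, None, 7]
Validate using subtree bounds (lo, hi): at each node, require lo < value < hi,
then recurse left with hi=value and right with lo=value.
Preorder trace (stopping at first violation):
  at node 32 with bounds (-inf, +inf): OK
  at node 5 with bounds (-inf, 32): OK
  at node 4 with bounds (-inf, 5): OK
  at node 47 with bounds (5, 32): VIOLATION
Node 47 violates its bound: not (5 < 47 < 32).
Result: Not a valid BST


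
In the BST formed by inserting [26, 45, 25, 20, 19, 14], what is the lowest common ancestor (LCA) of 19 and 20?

Tree insertion order: [26, 45, 25, 20, 19, 14]
Tree (level-order array): [26, 25, 45, 20, None, None, None, 19, None, 14]
In a BST, the LCA of p=19, q=20 is the first node v on the
root-to-leaf path with p <= v <= q (go left if both < v, right if both > v).
Walk from root:
  at 26: both 19 and 20 < 26, go left
  at 25: both 19 and 20 < 25, go left
  at 20: 19 <= 20 <= 20, this is the LCA
LCA = 20


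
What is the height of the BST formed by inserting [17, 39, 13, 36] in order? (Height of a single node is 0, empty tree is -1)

Insertion order: [17, 39, 13, 36]
Tree (level-order array): [17, 13, 39, None, None, 36]
Compute height bottom-up (empty subtree = -1):
  height(13) = 1 + max(-1, -1) = 0
  height(36) = 1 + max(-1, -1) = 0
  height(39) = 1 + max(0, -1) = 1
  height(17) = 1 + max(0, 1) = 2
Height = 2


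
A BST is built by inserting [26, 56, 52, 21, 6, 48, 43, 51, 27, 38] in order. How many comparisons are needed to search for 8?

Search path for 8: 26 -> 21 -> 6
Found: False
Comparisons: 3


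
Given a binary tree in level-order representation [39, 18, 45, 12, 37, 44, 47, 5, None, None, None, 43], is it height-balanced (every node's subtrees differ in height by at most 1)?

Tree (level-order array): [39, 18, 45, 12, 37, 44, 47, 5, None, None, None, 43]
Definition: a tree is height-balanced if, at every node, |h(left) - h(right)| <= 1 (empty subtree has height -1).
Bottom-up per-node check:
  node 5: h_left=-1, h_right=-1, diff=0 [OK], height=0
  node 12: h_left=0, h_right=-1, diff=1 [OK], height=1
  node 37: h_left=-1, h_right=-1, diff=0 [OK], height=0
  node 18: h_left=1, h_right=0, diff=1 [OK], height=2
  node 43: h_left=-1, h_right=-1, diff=0 [OK], height=0
  node 44: h_left=0, h_right=-1, diff=1 [OK], height=1
  node 47: h_left=-1, h_right=-1, diff=0 [OK], height=0
  node 45: h_left=1, h_right=0, diff=1 [OK], height=2
  node 39: h_left=2, h_right=2, diff=0 [OK], height=3
All nodes satisfy the balance condition.
Result: Balanced


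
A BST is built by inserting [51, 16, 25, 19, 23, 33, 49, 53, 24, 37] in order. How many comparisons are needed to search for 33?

Search path for 33: 51 -> 16 -> 25 -> 33
Found: True
Comparisons: 4


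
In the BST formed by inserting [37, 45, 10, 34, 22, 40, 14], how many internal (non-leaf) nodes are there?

Tree built from: [37, 45, 10, 34, 22, 40, 14]
Tree (level-order array): [37, 10, 45, None, 34, 40, None, 22, None, None, None, 14]
Rule: An internal node has at least one child.
Per-node child counts:
  node 37: 2 child(ren)
  node 10: 1 child(ren)
  node 34: 1 child(ren)
  node 22: 1 child(ren)
  node 14: 0 child(ren)
  node 45: 1 child(ren)
  node 40: 0 child(ren)
Matching nodes: [37, 10, 34, 22, 45]
Count of internal (non-leaf) nodes: 5


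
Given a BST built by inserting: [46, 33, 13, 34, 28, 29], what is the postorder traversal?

Tree insertion order: [46, 33, 13, 34, 28, 29]
Tree (level-order array): [46, 33, None, 13, 34, None, 28, None, None, None, 29]
Postorder traversal: [29, 28, 13, 34, 33, 46]


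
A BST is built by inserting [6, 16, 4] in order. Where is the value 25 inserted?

Starting tree (level order): [6, 4, 16]
Insertion path: 6 -> 16
Result: insert 25 as right child of 16
Final tree (level order): [6, 4, 16, None, None, None, 25]


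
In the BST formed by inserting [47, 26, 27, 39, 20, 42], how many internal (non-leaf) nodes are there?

Tree built from: [47, 26, 27, 39, 20, 42]
Tree (level-order array): [47, 26, None, 20, 27, None, None, None, 39, None, 42]
Rule: An internal node has at least one child.
Per-node child counts:
  node 47: 1 child(ren)
  node 26: 2 child(ren)
  node 20: 0 child(ren)
  node 27: 1 child(ren)
  node 39: 1 child(ren)
  node 42: 0 child(ren)
Matching nodes: [47, 26, 27, 39]
Count of internal (non-leaf) nodes: 4


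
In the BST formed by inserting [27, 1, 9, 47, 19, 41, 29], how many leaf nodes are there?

Tree built from: [27, 1, 9, 47, 19, 41, 29]
Tree (level-order array): [27, 1, 47, None, 9, 41, None, None, 19, 29]
Rule: A leaf has 0 children.
Per-node child counts:
  node 27: 2 child(ren)
  node 1: 1 child(ren)
  node 9: 1 child(ren)
  node 19: 0 child(ren)
  node 47: 1 child(ren)
  node 41: 1 child(ren)
  node 29: 0 child(ren)
Matching nodes: [19, 29]
Count of leaf nodes: 2


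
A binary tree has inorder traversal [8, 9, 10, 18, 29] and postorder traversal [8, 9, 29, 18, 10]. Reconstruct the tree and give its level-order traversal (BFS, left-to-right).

Inorder:   [8, 9, 10, 18, 29]
Postorder: [8, 9, 29, 18, 10]
Algorithm: postorder visits root last, so walk postorder right-to-left;
each value is the root of the current inorder slice — split it at that
value, recurse on the right subtree first, then the left.
Recursive splits:
  root=10; inorder splits into left=[8, 9], right=[18, 29]
  root=18; inorder splits into left=[], right=[29]
  root=29; inorder splits into left=[], right=[]
  root=9; inorder splits into left=[8], right=[]
  root=8; inorder splits into left=[], right=[]
Reconstructed level-order: [10, 9, 18, 8, 29]


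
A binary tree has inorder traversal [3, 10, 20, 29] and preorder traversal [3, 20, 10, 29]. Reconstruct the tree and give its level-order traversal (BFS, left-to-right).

Inorder:  [3, 10, 20, 29]
Preorder: [3, 20, 10, 29]
Algorithm: preorder visits root first, so consume preorder in order;
for each root, split the current inorder slice at that value into
left-subtree inorder and right-subtree inorder, then recurse.
Recursive splits:
  root=3; inorder splits into left=[], right=[10, 20, 29]
  root=20; inorder splits into left=[10], right=[29]
  root=10; inorder splits into left=[], right=[]
  root=29; inorder splits into left=[], right=[]
Reconstructed level-order: [3, 20, 10, 29]


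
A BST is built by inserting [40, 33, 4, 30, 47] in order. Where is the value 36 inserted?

Starting tree (level order): [40, 33, 47, 4, None, None, None, None, 30]
Insertion path: 40 -> 33
Result: insert 36 as right child of 33
Final tree (level order): [40, 33, 47, 4, 36, None, None, None, 30]


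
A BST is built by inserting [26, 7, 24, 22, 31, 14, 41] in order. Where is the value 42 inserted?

Starting tree (level order): [26, 7, 31, None, 24, None, 41, 22, None, None, None, 14]
Insertion path: 26 -> 31 -> 41
Result: insert 42 as right child of 41
Final tree (level order): [26, 7, 31, None, 24, None, 41, 22, None, None, 42, 14]


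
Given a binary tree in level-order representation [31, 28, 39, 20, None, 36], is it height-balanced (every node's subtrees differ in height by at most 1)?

Tree (level-order array): [31, 28, 39, 20, None, 36]
Definition: a tree is height-balanced if, at every node, |h(left) - h(right)| <= 1 (empty subtree has height -1).
Bottom-up per-node check:
  node 20: h_left=-1, h_right=-1, diff=0 [OK], height=0
  node 28: h_left=0, h_right=-1, diff=1 [OK], height=1
  node 36: h_left=-1, h_right=-1, diff=0 [OK], height=0
  node 39: h_left=0, h_right=-1, diff=1 [OK], height=1
  node 31: h_left=1, h_right=1, diff=0 [OK], height=2
All nodes satisfy the balance condition.
Result: Balanced


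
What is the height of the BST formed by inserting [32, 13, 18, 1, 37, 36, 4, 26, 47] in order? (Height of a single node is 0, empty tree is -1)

Insertion order: [32, 13, 18, 1, 37, 36, 4, 26, 47]
Tree (level-order array): [32, 13, 37, 1, 18, 36, 47, None, 4, None, 26]
Compute height bottom-up (empty subtree = -1):
  height(4) = 1 + max(-1, -1) = 0
  height(1) = 1 + max(-1, 0) = 1
  height(26) = 1 + max(-1, -1) = 0
  height(18) = 1 + max(-1, 0) = 1
  height(13) = 1 + max(1, 1) = 2
  height(36) = 1 + max(-1, -1) = 0
  height(47) = 1 + max(-1, -1) = 0
  height(37) = 1 + max(0, 0) = 1
  height(32) = 1 + max(2, 1) = 3
Height = 3


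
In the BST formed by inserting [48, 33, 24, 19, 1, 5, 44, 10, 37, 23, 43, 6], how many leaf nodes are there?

Tree built from: [48, 33, 24, 19, 1, 5, 44, 10, 37, 23, 43, 6]
Tree (level-order array): [48, 33, None, 24, 44, 19, None, 37, None, 1, 23, None, 43, None, 5, None, None, None, None, None, 10, 6]
Rule: A leaf has 0 children.
Per-node child counts:
  node 48: 1 child(ren)
  node 33: 2 child(ren)
  node 24: 1 child(ren)
  node 19: 2 child(ren)
  node 1: 1 child(ren)
  node 5: 1 child(ren)
  node 10: 1 child(ren)
  node 6: 0 child(ren)
  node 23: 0 child(ren)
  node 44: 1 child(ren)
  node 37: 1 child(ren)
  node 43: 0 child(ren)
Matching nodes: [6, 23, 43]
Count of leaf nodes: 3


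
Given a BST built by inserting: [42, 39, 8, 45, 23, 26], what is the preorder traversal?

Tree insertion order: [42, 39, 8, 45, 23, 26]
Tree (level-order array): [42, 39, 45, 8, None, None, None, None, 23, None, 26]
Preorder traversal: [42, 39, 8, 23, 26, 45]


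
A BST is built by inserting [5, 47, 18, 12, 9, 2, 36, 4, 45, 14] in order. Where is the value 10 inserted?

Starting tree (level order): [5, 2, 47, None, 4, 18, None, None, None, 12, 36, 9, 14, None, 45]
Insertion path: 5 -> 47 -> 18 -> 12 -> 9
Result: insert 10 as right child of 9
Final tree (level order): [5, 2, 47, None, 4, 18, None, None, None, 12, 36, 9, 14, None, 45, None, 10]


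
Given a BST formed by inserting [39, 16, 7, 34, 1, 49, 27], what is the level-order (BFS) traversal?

Tree insertion order: [39, 16, 7, 34, 1, 49, 27]
Tree (level-order array): [39, 16, 49, 7, 34, None, None, 1, None, 27]
BFS from the root, enqueuing left then right child of each popped node:
  queue [39] -> pop 39, enqueue [16, 49], visited so far: [39]
  queue [16, 49] -> pop 16, enqueue [7, 34], visited so far: [39, 16]
  queue [49, 7, 34] -> pop 49, enqueue [none], visited so far: [39, 16, 49]
  queue [7, 34] -> pop 7, enqueue [1], visited so far: [39, 16, 49, 7]
  queue [34, 1] -> pop 34, enqueue [27], visited so far: [39, 16, 49, 7, 34]
  queue [1, 27] -> pop 1, enqueue [none], visited so far: [39, 16, 49, 7, 34, 1]
  queue [27] -> pop 27, enqueue [none], visited so far: [39, 16, 49, 7, 34, 1, 27]
Result: [39, 16, 49, 7, 34, 1, 27]


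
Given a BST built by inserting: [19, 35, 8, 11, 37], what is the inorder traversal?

Tree insertion order: [19, 35, 8, 11, 37]
Tree (level-order array): [19, 8, 35, None, 11, None, 37]
Inorder traversal: [8, 11, 19, 35, 37]


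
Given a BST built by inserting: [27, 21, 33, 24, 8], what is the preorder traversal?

Tree insertion order: [27, 21, 33, 24, 8]
Tree (level-order array): [27, 21, 33, 8, 24]
Preorder traversal: [27, 21, 8, 24, 33]


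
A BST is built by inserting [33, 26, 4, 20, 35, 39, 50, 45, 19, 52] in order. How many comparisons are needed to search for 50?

Search path for 50: 33 -> 35 -> 39 -> 50
Found: True
Comparisons: 4


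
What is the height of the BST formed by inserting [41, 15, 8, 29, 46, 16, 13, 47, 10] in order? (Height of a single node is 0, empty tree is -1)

Insertion order: [41, 15, 8, 29, 46, 16, 13, 47, 10]
Tree (level-order array): [41, 15, 46, 8, 29, None, 47, None, 13, 16, None, None, None, 10]
Compute height bottom-up (empty subtree = -1):
  height(10) = 1 + max(-1, -1) = 0
  height(13) = 1 + max(0, -1) = 1
  height(8) = 1 + max(-1, 1) = 2
  height(16) = 1 + max(-1, -1) = 0
  height(29) = 1 + max(0, -1) = 1
  height(15) = 1 + max(2, 1) = 3
  height(47) = 1 + max(-1, -1) = 0
  height(46) = 1 + max(-1, 0) = 1
  height(41) = 1 + max(3, 1) = 4
Height = 4


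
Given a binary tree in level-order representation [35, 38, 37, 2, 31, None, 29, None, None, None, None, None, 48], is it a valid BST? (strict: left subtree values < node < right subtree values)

Level-order array: [35, 38, 37, 2, 31, None, 29, None, None, None, None, None, 48]
Validate using subtree bounds (lo, hi): at each node, require lo < value < hi,
then recurse left with hi=value and right with lo=value.
Preorder trace (stopping at first violation):
  at node 35 with bounds (-inf, +inf): OK
  at node 38 with bounds (-inf, 35): VIOLATION
Node 38 violates its bound: not (-inf < 38 < 35).
Result: Not a valid BST


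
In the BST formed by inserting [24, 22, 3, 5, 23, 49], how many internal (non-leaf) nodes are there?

Tree built from: [24, 22, 3, 5, 23, 49]
Tree (level-order array): [24, 22, 49, 3, 23, None, None, None, 5]
Rule: An internal node has at least one child.
Per-node child counts:
  node 24: 2 child(ren)
  node 22: 2 child(ren)
  node 3: 1 child(ren)
  node 5: 0 child(ren)
  node 23: 0 child(ren)
  node 49: 0 child(ren)
Matching nodes: [24, 22, 3]
Count of internal (non-leaf) nodes: 3


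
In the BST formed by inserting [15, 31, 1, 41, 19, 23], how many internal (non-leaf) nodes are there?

Tree built from: [15, 31, 1, 41, 19, 23]
Tree (level-order array): [15, 1, 31, None, None, 19, 41, None, 23]
Rule: An internal node has at least one child.
Per-node child counts:
  node 15: 2 child(ren)
  node 1: 0 child(ren)
  node 31: 2 child(ren)
  node 19: 1 child(ren)
  node 23: 0 child(ren)
  node 41: 0 child(ren)
Matching nodes: [15, 31, 19]
Count of internal (non-leaf) nodes: 3


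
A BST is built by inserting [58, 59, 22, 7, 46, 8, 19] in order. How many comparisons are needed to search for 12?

Search path for 12: 58 -> 22 -> 7 -> 8 -> 19
Found: False
Comparisons: 5


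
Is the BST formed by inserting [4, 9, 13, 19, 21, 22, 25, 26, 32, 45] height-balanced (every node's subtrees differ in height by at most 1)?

Tree (level-order array): [4, None, 9, None, 13, None, 19, None, 21, None, 22, None, 25, None, 26, None, 32, None, 45]
Definition: a tree is height-balanced if, at every node, |h(left) - h(right)| <= 1 (empty subtree has height -1).
Bottom-up per-node check:
  node 45: h_left=-1, h_right=-1, diff=0 [OK], height=0
  node 32: h_left=-1, h_right=0, diff=1 [OK], height=1
  node 26: h_left=-1, h_right=1, diff=2 [FAIL (|-1-1|=2 > 1)], height=2
  node 25: h_left=-1, h_right=2, diff=3 [FAIL (|-1-2|=3 > 1)], height=3
  node 22: h_left=-1, h_right=3, diff=4 [FAIL (|-1-3|=4 > 1)], height=4
  node 21: h_left=-1, h_right=4, diff=5 [FAIL (|-1-4|=5 > 1)], height=5
  node 19: h_left=-1, h_right=5, diff=6 [FAIL (|-1-5|=6 > 1)], height=6
  node 13: h_left=-1, h_right=6, diff=7 [FAIL (|-1-6|=7 > 1)], height=7
  node 9: h_left=-1, h_right=7, diff=8 [FAIL (|-1-7|=8 > 1)], height=8
  node 4: h_left=-1, h_right=8, diff=9 [FAIL (|-1-8|=9 > 1)], height=9
Node 26 violates the condition: |-1 - 1| = 2 > 1.
Result: Not balanced


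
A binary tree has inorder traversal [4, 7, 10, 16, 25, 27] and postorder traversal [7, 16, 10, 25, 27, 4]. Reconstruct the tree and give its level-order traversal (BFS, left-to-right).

Inorder:   [4, 7, 10, 16, 25, 27]
Postorder: [7, 16, 10, 25, 27, 4]
Algorithm: postorder visits root last, so walk postorder right-to-left;
each value is the root of the current inorder slice — split it at that
value, recurse on the right subtree first, then the left.
Recursive splits:
  root=4; inorder splits into left=[], right=[7, 10, 16, 25, 27]
  root=27; inorder splits into left=[7, 10, 16, 25], right=[]
  root=25; inorder splits into left=[7, 10, 16], right=[]
  root=10; inorder splits into left=[7], right=[16]
  root=16; inorder splits into left=[], right=[]
  root=7; inorder splits into left=[], right=[]
Reconstructed level-order: [4, 27, 25, 10, 7, 16]


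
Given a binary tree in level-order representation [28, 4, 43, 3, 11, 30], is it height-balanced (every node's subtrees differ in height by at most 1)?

Tree (level-order array): [28, 4, 43, 3, 11, 30]
Definition: a tree is height-balanced if, at every node, |h(left) - h(right)| <= 1 (empty subtree has height -1).
Bottom-up per-node check:
  node 3: h_left=-1, h_right=-1, diff=0 [OK], height=0
  node 11: h_left=-1, h_right=-1, diff=0 [OK], height=0
  node 4: h_left=0, h_right=0, diff=0 [OK], height=1
  node 30: h_left=-1, h_right=-1, diff=0 [OK], height=0
  node 43: h_left=0, h_right=-1, diff=1 [OK], height=1
  node 28: h_left=1, h_right=1, diff=0 [OK], height=2
All nodes satisfy the balance condition.
Result: Balanced


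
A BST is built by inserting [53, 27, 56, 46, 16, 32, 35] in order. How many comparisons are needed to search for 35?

Search path for 35: 53 -> 27 -> 46 -> 32 -> 35
Found: True
Comparisons: 5


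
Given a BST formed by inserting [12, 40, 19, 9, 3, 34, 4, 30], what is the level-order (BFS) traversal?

Tree insertion order: [12, 40, 19, 9, 3, 34, 4, 30]
Tree (level-order array): [12, 9, 40, 3, None, 19, None, None, 4, None, 34, None, None, 30]
BFS from the root, enqueuing left then right child of each popped node:
  queue [12] -> pop 12, enqueue [9, 40], visited so far: [12]
  queue [9, 40] -> pop 9, enqueue [3], visited so far: [12, 9]
  queue [40, 3] -> pop 40, enqueue [19], visited so far: [12, 9, 40]
  queue [3, 19] -> pop 3, enqueue [4], visited so far: [12, 9, 40, 3]
  queue [19, 4] -> pop 19, enqueue [34], visited so far: [12, 9, 40, 3, 19]
  queue [4, 34] -> pop 4, enqueue [none], visited so far: [12, 9, 40, 3, 19, 4]
  queue [34] -> pop 34, enqueue [30], visited so far: [12, 9, 40, 3, 19, 4, 34]
  queue [30] -> pop 30, enqueue [none], visited so far: [12, 9, 40, 3, 19, 4, 34, 30]
Result: [12, 9, 40, 3, 19, 4, 34, 30]


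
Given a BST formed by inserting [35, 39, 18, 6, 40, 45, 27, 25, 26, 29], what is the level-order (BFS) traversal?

Tree insertion order: [35, 39, 18, 6, 40, 45, 27, 25, 26, 29]
Tree (level-order array): [35, 18, 39, 6, 27, None, 40, None, None, 25, 29, None, 45, None, 26]
BFS from the root, enqueuing left then right child of each popped node:
  queue [35] -> pop 35, enqueue [18, 39], visited so far: [35]
  queue [18, 39] -> pop 18, enqueue [6, 27], visited so far: [35, 18]
  queue [39, 6, 27] -> pop 39, enqueue [40], visited so far: [35, 18, 39]
  queue [6, 27, 40] -> pop 6, enqueue [none], visited so far: [35, 18, 39, 6]
  queue [27, 40] -> pop 27, enqueue [25, 29], visited so far: [35, 18, 39, 6, 27]
  queue [40, 25, 29] -> pop 40, enqueue [45], visited so far: [35, 18, 39, 6, 27, 40]
  queue [25, 29, 45] -> pop 25, enqueue [26], visited so far: [35, 18, 39, 6, 27, 40, 25]
  queue [29, 45, 26] -> pop 29, enqueue [none], visited so far: [35, 18, 39, 6, 27, 40, 25, 29]
  queue [45, 26] -> pop 45, enqueue [none], visited so far: [35, 18, 39, 6, 27, 40, 25, 29, 45]
  queue [26] -> pop 26, enqueue [none], visited so far: [35, 18, 39, 6, 27, 40, 25, 29, 45, 26]
Result: [35, 18, 39, 6, 27, 40, 25, 29, 45, 26]
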